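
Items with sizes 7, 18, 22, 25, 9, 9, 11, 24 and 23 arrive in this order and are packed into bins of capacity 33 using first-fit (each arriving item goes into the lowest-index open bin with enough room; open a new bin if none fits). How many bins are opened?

  7 → bin 1 (new)  [load 7/33]
  18 → bin 1  [load 25/33]
  22 → bin 2 (new)  [load 22/33]
  25 → bin 3 (new)  [load 25/33]
  9 → bin 2  [load 31/33]
  9 → bin 4 (new)  [load 9/33]
  11 → bin 4  [load 20/33]
  24 → bin 5 (new)  [load 24/33]
  23 → bin 6 (new)  [load 23/33]
6 bins opened.

6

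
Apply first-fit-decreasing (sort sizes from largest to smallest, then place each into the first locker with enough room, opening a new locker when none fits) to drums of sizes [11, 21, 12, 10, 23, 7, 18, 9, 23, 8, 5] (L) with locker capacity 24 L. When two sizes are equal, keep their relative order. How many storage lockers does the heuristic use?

7

Sorted descending: 23, 23, 21, 18, 12, 11, 10, 9, 8, 7, 5.
  23 → locker 1 (new)  [load 23/24]
  23 → locker 2 (new)  [load 23/24]
  21 → locker 3 (new)  [load 21/24]
  18 → locker 4 (new)  [load 18/24]
  12 → locker 5 (new)  [load 12/24]
  11 → locker 5  [load 23/24]
  10 → locker 6 (new)  [load 10/24]
  9 → locker 6  [load 19/24]
  8 → locker 7 (new)  [load 8/24]
  7 → locker 7  [load 15/24]
  5 → locker 4  [load 23/24]
7 storage lockers opened.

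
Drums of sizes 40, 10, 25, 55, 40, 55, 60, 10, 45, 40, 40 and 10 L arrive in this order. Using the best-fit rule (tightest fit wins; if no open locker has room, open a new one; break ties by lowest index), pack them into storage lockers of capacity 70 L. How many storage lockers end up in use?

  40 → locker 1 (new)  [load 40/70]
  10 → locker 1  [load 50/70]
  25 → locker 2 (new)  [load 25/70]
  55 → locker 3 (new)  [load 55/70]
  40 → locker 2  [load 65/70]
  55 → locker 4 (new)  [load 55/70]
  60 → locker 5 (new)  [load 60/70]
  10 → locker 5  [load 70/70]
  45 → locker 6 (new)  [load 45/70]
  40 → locker 7 (new)  [load 40/70]
  40 → locker 8 (new)  [load 40/70]
  10 → locker 3  [load 65/70]
8 storage lockers opened.

8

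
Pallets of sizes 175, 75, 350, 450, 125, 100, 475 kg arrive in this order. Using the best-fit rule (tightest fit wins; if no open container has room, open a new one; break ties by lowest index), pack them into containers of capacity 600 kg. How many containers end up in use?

3

  175 → container 1 (new)  [load 175/600]
  75 → container 1  [load 250/600]
  350 → container 1  [load 600/600]
  450 → container 2 (new)  [load 450/600]
  125 → container 2  [load 575/600]
  100 → container 3 (new)  [load 100/600]
  475 → container 3  [load 575/600]
3 containers opened.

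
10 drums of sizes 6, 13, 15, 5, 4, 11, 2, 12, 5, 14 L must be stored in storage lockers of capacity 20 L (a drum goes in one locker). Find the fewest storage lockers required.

Total = 15 + 14 + 13 + 12 + 11 + 6 + 5 + 5 + 4 + 2 = 87 L.
Lower bound: ⌈87/20⌉ = 5 storage lockers.
A packing using 5 storage lockers:
  locker 1: 15 + 5 = 20
  locker 2: 14 + 6 = 20
  locker 3: 13 + 5 + 2 = 20
  locker 4: 12 + 4 = 16
  locker 5: 11 = 11
This matches the lower bound, so 5 is optimal.

5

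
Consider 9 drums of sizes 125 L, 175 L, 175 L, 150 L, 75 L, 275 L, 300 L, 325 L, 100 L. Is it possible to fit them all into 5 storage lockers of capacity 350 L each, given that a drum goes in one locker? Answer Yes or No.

Total = 1700 L; ⌈1700/350⌉ = 5.
The bound of 5 does not rule out 5, but exhaustive search shows no assignment into 5 storage lockers of capacity 350 L exists — the minimum is 6.

No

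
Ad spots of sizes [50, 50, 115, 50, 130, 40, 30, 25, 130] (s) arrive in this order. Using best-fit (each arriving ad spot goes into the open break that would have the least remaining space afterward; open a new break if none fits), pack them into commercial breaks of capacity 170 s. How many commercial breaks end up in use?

  50 → break 1 (new)  [load 50/170]
  50 → break 1  [load 100/170]
  115 → break 2 (new)  [load 115/170]
  50 → break 2  [load 165/170]
  130 → break 3 (new)  [load 130/170]
  40 → break 3  [load 170/170]
  30 → break 1  [load 130/170]
  25 → break 1  [load 155/170]
  130 → break 4 (new)  [load 130/170]
4 commercial breaks opened.

4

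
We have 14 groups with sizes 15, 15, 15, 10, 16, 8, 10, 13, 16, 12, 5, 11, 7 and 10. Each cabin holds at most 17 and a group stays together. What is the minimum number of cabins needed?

12

Total = 16 + 16 + 15 + 15 + 15 + 13 + 12 + 11 + 10 + 10 + 10 + 8 + 7 + 5 = 163.
Lower bound: ⌈163/17⌉ = 10 cabins.
Also, 11 groups each exceed 17/2, and no two of those can share a cabin, so at least 11 cabins are needed.
A packing using 12 cabins:
  cabin 1: 16 = 16
  cabin 2: 16 = 16
  cabin 3: 15 = 15
  cabin 4: 15 = 15
  cabin 5: 15 = 15
  cabin 6: 13 = 13
  cabin 7: 12 + 5 = 17
  cabin 8: 11 = 11
  cabin 9: 10 + 7 = 17
  cabin 10: 10 = 10
  cabin 11: 10 = 10
  cabin 12: 8 = 8
No arrangement into 11 cabins stays within capacity, so 12 is optimal.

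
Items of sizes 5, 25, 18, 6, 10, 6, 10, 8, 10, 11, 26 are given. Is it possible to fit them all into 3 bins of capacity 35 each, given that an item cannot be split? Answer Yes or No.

Total = 135; ⌈135/35⌉ = 4.
At least 4 bins are required, but only 3 are allowed.

No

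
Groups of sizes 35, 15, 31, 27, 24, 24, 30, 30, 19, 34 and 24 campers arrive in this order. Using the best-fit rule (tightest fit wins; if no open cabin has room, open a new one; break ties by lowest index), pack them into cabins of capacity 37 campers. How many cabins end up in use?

10

  35 → cabin 1 (new)  [load 35/37]
  15 → cabin 2 (new)  [load 15/37]
  31 → cabin 3 (new)  [load 31/37]
  27 → cabin 4 (new)  [load 27/37]
  24 → cabin 5 (new)  [load 24/37]
  24 → cabin 6 (new)  [load 24/37]
  30 → cabin 7 (new)  [load 30/37]
  30 → cabin 8 (new)  [load 30/37]
  19 → cabin 2  [load 34/37]
  34 → cabin 9 (new)  [load 34/37]
  24 → cabin 10 (new)  [load 24/37]
10 cabins opened.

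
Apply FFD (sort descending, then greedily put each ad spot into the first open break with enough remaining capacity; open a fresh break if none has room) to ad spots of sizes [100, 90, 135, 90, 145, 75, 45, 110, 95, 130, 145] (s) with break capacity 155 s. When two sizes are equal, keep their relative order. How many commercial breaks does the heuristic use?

10

Sorted descending: 145, 145, 135, 130, 110, 100, 95, 90, 90, 75, 45.
  145 → break 1 (new)  [load 145/155]
  145 → break 2 (new)  [load 145/155]
  135 → break 3 (new)  [load 135/155]
  130 → break 4 (new)  [load 130/155]
  110 → break 5 (new)  [load 110/155]
  100 → break 6 (new)  [load 100/155]
  95 → break 7 (new)  [load 95/155]
  90 → break 8 (new)  [load 90/155]
  90 → break 9 (new)  [load 90/155]
  75 → break 10 (new)  [load 75/155]
  45 → break 5  [load 155/155]
10 commercial breaks opened.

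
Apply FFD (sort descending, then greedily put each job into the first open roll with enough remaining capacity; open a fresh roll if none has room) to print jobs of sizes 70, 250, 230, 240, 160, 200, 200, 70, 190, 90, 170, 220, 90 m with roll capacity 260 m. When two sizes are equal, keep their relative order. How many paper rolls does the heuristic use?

10

Sorted descending: 250, 240, 230, 220, 200, 200, 190, 170, 160, 90, 90, 70, 70.
  250 → roll 1 (new)  [load 250/260]
  240 → roll 2 (new)  [load 240/260]
  230 → roll 3 (new)  [load 230/260]
  220 → roll 4 (new)  [load 220/260]
  200 → roll 5 (new)  [load 200/260]
  200 → roll 6 (new)  [load 200/260]
  190 → roll 7 (new)  [load 190/260]
  170 → roll 8 (new)  [load 170/260]
  160 → roll 9 (new)  [load 160/260]
  90 → roll 8  [load 260/260]
  90 → roll 9  [load 250/260]
  70 → roll 7  [load 260/260]
  70 → roll 10 (new)  [load 70/260]
10 paper rolls opened.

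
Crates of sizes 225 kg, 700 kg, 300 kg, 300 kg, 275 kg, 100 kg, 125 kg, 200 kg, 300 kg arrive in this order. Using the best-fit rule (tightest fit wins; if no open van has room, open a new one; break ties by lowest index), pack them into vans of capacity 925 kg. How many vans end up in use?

3

  225 → van 1 (new)  [load 225/925]
  700 → van 1  [load 925/925]
  300 → van 2 (new)  [load 300/925]
  300 → van 2  [load 600/925]
  275 → van 2  [load 875/925]
  100 → van 3 (new)  [load 100/925]
  125 → van 3  [load 225/925]
  200 → van 3  [load 425/925]
  300 → van 3  [load 725/925]
3 vans opened.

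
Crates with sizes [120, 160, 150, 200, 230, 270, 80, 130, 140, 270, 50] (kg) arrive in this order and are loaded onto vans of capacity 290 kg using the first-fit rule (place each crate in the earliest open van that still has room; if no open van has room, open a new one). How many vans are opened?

7

  120 → van 1 (new)  [load 120/290]
  160 → van 1  [load 280/290]
  150 → van 2 (new)  [load 150/290]
  200 → van 3 (new)  [load 200/290]
  230 → van 4 (new)  [load 230/290]
  270 → van 5 (new)  [load 270/290]
  80 → van 2  [load 230/290]
  130 → van 6 (new)  [load 130/290]
  140 → van 6  [load 270/290]
  270 → van 7 (new)  [load 270/290]
  50 → van 2  [load 280/290]
7 vans opened.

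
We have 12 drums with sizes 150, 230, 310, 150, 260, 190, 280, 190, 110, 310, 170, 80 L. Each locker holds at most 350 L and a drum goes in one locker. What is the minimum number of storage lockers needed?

8

Total = 310 + 310 + 280 + 260 + 230 + 190 + 190 + 170 + 150 + 150 + 110 + 80 = 2430 L.
Lower bound: ⌈2430/350⌉ = 7 storage lockers.
A packing using 8 storage lockers:
  locker 1: 310 = 310
  locker 2: 310 = 310
  locker 3: 280 = 280
  locker 4: 260 + 80 = 340
  locker 5: 230 + 110 = 340
  locker 6: 190 + 150 = 340
  locker 7: 190 + 150 = 340
  locker 8: 170 = 170
No arrangement into 7 storage lockers stays within capacity, so 8 is optimal.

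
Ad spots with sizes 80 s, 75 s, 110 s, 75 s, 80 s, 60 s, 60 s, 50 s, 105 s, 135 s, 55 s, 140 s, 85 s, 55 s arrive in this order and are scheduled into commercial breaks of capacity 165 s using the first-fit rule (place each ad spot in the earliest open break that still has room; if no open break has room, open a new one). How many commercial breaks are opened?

  80 → break 1 (new)  [load 80/165]
  75 → break 1  [load 155/165]
  110 → break 2 (new)  [load 110/165]
  75 → break 3 (new)  [load 75/165]
  80 → break 3  [load 155/165]
  60 → break 4 (new)  [load 60/165]
  60 → break 4  [load 120/165]
  50 → break 2  [load 160/165]
  105 → break 5 (new)  [load 105/165]
  135 → break 6 (new)  [load 135/165]
  55 → break 5  [load 160/165]
  140 → break 7 (new)  [load 140/165]
  85 → break 8 (new)  [load 85/165]
  55 → break 8  [load 140/165]
8 commercial breaks opened.

8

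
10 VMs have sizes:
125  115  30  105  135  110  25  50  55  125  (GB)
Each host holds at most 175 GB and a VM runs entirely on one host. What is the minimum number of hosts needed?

6

Total = 135 + 125 + 125 + 115 + 110 + 105 + 55 + 50 + 30 + 25 = 875 GB.
Lower bound: ⌈875/175⌉ = 5 hosts.
Also, 6 VMs each exceed 175/2 GB, and no two of those can share a host, so at least 6 hosts are needed.
A packing using 6 hosts:
  host 1: 135 + 30 = 165
  host 2: 125 + 50 = 175
  host 3: 125 + 25 = 150
  host 4: 115 + 55 = 170
  host 5: 110 = 110
  host 6: 105 = 105
This matches the lower bound, so 6 is optimal.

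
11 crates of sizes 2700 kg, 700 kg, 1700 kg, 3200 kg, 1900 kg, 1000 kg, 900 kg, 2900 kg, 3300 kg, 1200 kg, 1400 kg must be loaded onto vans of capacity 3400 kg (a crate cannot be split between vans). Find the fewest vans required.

7

Total = 3300 + 3200 + 2900 + 2700 + 1900 + 1700 + 1400 + 1200 + 1000 + 900 + 700 = 20900 kg.
Lower bound: ⌈20900/3400⌉ = 7 vans.
A packing using 7 vans:
  van 1: 3300 = 3300
  van 2: 3200 = 3200
  van 3: 2900 = 2900
  van 4: 2700 + 700 = 3400
  van 5: 1900 + 1400 = 3300
  van 6: 1700 + 1200 = 2900
  van 7: 1000 + 900 = 1900
This matches the lower bound, so 7 is optimal.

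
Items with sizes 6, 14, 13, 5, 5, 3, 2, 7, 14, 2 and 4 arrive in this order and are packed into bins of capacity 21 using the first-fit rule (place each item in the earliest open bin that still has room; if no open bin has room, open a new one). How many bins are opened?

4

  6 → bin 1 (new)  [load 6/21]
  14 → bin 1  [load 20/21]
  13 → bin 2 (new)  [load 13/21]
  5 → bin 2  [load 18/21]
  5 → bin 3 (new)  [load 5/21]
  3 → bin 2  [load 21/21]
  2 → bin 3  [load 7/21]
  7 → bin 3  [load 14/21]
  14 → bin 4 (new)  [load 14/21]
  2 → bin 3  [load 16/21]
  4 → bin 3  [load 20/21]
4 bins opened.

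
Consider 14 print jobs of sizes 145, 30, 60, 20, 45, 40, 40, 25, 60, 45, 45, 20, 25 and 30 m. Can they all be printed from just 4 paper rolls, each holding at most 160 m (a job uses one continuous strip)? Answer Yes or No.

Total = 630 m; ⌈630/160⌉ = 4.
The bound of 4 does not rule out 4, but exhaustive search shows no assignment into 4 paper rolls of capacity 160 m exists — the minimum is 5.

No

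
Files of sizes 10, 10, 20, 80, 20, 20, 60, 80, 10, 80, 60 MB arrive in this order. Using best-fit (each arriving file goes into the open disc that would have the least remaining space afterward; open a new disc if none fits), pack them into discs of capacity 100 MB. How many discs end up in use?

  10 → disc 1 (new)  [load 10/100]
  10 → disc 1  [load 20/100]
  20 → disc 1  [load 40/100]
  80 → disc 2 (new)  [load 80/100]
  20 → disc 2  [load 100/100]
  20 → disc 1  [load 60/100]
  60 → disc 3 (new)  [load 60/100]
  80 → disc 4 (new)  [load 80/100]
  10 → disc 4  [load 90/100]
  80 → disc 5 (new)  [load 80/100]
  60 → disc 6 (new)  [load 60/100]
6 discs opened.

6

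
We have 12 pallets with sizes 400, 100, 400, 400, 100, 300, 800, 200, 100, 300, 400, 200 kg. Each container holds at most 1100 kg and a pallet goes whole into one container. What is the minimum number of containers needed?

4

Total = 800 + 400 + 400 + 400 + 400 + 300 + 300 + 200 + 200 + 100 + 100 + 100 = 3700 kg.
Lower bound: ⌈3700/1100⌉ = 4 containers.
A packing using 4 containers:
  container 1: 800 + 300 = 1100
  container 2: 400 + 400 + 300 = 1100
  container 3: 400 + 400 + 200 + 100 = 1100
  container 4: 200 + 100 + 100 = 400
This matches the lower bound, so 4 is optimal.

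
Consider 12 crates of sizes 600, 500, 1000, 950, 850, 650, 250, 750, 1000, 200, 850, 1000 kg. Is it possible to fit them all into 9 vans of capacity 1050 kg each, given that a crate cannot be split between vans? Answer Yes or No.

Total = 8600 kg; ⌈8600/1050⌉ = 9.
The bound of 9 does not rule out 9, but exhaustive search shows no assignment into 9 vans of capacity 1050 kg exists — the minimum is 10.

No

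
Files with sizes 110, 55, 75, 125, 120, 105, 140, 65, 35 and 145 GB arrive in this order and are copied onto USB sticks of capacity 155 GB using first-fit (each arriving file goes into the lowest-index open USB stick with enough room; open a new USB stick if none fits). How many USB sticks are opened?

  110 → USB stick 1 (new)  [load 110/155]
  55 → USB stick 2 (new)  [load 55/155]
  75 → USB stick 2  [load 130/155]
  125 → USB stick 3 (new)  [load 125/155]
  120 → USB stick 4 (new)  [load 120/155]
  105 → USB stick 5 (new)  [load 105/155]
  140 → USB stick 6 (new)  [load 140/155]
  65 → USB stick 7 (new)  [load 65/155]
  35 → USB stick 1  [load 145/155]
  145 → USB stick 8 (new)  [load 145/155]
8 USB sticks opened.

8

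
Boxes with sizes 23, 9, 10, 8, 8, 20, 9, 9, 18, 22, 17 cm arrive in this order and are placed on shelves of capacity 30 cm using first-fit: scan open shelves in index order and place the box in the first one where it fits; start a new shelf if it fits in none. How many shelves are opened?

  23 → shelf 1 (new)  [load 23/30]
  9 → shelf 2 (new)  [load 9/30]
  10 → shelf 2  [load 19/30]
  8 → shelf 2  [load 27/30]
  8 → shelf 3 (new)  [load 8/30]
  20 → shelf 3  [load 28/30]
  9 → shelf 4 (new)  [load 9/30]
  9 → shelf 4  [load 18/30]
  18 → shelf 5 (new)  [load 18/30]
  22 → shelf 6 (new)  [load 22/30]
  17 → shelf 7 (new)  [load 17/30]
7 shelves opened.

7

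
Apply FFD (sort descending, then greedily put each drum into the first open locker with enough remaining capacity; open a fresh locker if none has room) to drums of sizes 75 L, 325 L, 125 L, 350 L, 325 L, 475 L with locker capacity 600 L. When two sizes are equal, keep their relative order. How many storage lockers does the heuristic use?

Sorted descending: 475, 350, 325, 325, 125, 75.
  475 → locker 1 (new)  [load 475/600]
  350 → locker 2 (new)  [load 350/600]
  325 → locker 3 (new)  [load 325/600]
  325 → locker 4 (new)  [load 325/600]
  125 → locker 1  [load 600/600]
  75 → locker 2  [load 425/600]
4 storage lockers opened.

4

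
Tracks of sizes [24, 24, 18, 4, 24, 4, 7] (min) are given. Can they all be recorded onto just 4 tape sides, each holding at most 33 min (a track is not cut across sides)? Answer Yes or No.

Yes

A valid assignment using 4 tape sides:
  side 1: 24 + 7 = 31
  side 2: 24 + 4 + 4 = 32
  side 3: 24 = 24
  side 4: 18 = 18
Every load is within 33 min, so 4 tape sides suffice.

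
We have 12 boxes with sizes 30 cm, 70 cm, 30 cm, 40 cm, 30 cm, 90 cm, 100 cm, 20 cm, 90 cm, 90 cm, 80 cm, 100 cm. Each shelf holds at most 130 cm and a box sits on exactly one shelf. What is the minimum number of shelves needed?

7

Total = 100 + 100 + 90 + 90 + 90 + 80 + 70 + 40 + 30 + 30 + 30 + 20 = 770 cm.
Lower bound: ⌈770/130⌉ = 6 shelves.
Also, 7 boxes each exceed 65 cm, and no two of those can share a shelf, so at least 7 shelves are needed.
A packing using 7 shelves:
  shelf 1: 100 + 30 = 130
  shelf 2: 100 + 30 = 130
  shelf 3: 90 + 40 = 130
  shelf 4: 90 + 30 = 120
  shelf 5: 90 + 20 = 110
  shelf 6: 80 = 80
  shelf 7: 70 = 70
This matches the lower bound, so 7 is optimal.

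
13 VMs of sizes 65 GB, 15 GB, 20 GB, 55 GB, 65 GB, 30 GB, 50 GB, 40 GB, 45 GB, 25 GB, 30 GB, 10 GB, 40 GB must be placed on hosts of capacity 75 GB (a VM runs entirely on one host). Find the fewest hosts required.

7

Total = 65 + 65 + 55 + 50 + 45 + 40 + 40 + 30 + 30 + 25 + 20 + 15 + 10 = 490 GB.
Lower bound: ⌈490/75⌉ = 7 hosts.
A packing using 7 hosts:
  host 1: 65 + 10 = 75
  host 2: 65 = 65
  host 3: 55 + 20 = 75
  host 4: 50 + 25 = 75
  host 5: 45 + 30 = 75
  host 6: 40 + 30 = 70
  host 7: 40 + 15 = 55
This matches the lower bound, so 7 is optimal.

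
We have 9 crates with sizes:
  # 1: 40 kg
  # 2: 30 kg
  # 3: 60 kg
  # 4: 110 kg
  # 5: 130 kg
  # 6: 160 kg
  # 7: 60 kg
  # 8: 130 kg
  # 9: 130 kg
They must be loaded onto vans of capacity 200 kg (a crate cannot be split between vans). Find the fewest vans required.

5

Total = 160 + 130 + 130 + 130 + 110 + 60 + 60 + 40 + 30 = 850 kg.
Lower bound: ⌈850/200⌉ = 5 vans.
A packing using 5 vans:
  van 1: 160 + 40 = 200
  van 2: 130 + 60 = 190
  van 3: 130 + 60 = 190
  van 4: 130 + 30 = 160
  van 5: 110 = 110
This matches the lower bound, so 5 is optimal.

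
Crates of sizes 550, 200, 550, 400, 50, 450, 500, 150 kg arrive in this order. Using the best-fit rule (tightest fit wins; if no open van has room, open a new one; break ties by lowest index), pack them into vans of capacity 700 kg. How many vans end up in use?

  550 → van 1 (new)  [load 550/700]
  200 → van 2 (new)  [load 200/700]
  550 → van 3 (new)  [load 550/700]
  400 → van 2  [load 600/700]
  50 → van 2  [load 650/700]
  450 → van 4 (new)  [load 450/700]
  500 → van 5 (new)  [load 500/700]
  150 → van 1  [load 700/700]
5 vans opened.

5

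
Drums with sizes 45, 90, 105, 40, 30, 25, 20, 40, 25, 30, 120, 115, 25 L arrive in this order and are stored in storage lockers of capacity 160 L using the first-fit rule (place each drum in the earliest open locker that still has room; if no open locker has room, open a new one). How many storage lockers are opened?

5

  45 → locker 1 (new)  [load 45/160]
  90 → locker 1  [load 135/160]
  105 → locker 2 (new)  [load 105/160]
  40 → locker 2  [load 145/160]
  30 → locker 3 (new)  [load 30/160]
  25 → locker 1  [load 160/160]
  20 → locker 3  [load 50/160]
  40 → locker 3  [load 90/160]
  25 → locker 3  [load 115/160]
  30 → locker 3  [load 145/160]
  120 → locker 4 (new)  [load 120/160]
  115 → locker 5 (new)  [load 115/160]
  25 → locker 4  [load 145/160]
5 storage lockers opened.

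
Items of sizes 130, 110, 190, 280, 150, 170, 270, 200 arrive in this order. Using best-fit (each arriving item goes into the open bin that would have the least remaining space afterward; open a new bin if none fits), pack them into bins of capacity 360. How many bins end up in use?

  130 → bin 1 (new)  [load 130/360]
  110 → bin 1  [load 240/360]
  190 → bin 2 (new)  [load 190/360]
  280 → bin 3 (new)  [load 280/360]
  150 → bin 2  [load 340/360]
  170 → bin 4 (new)  [load 170/360]
  270 → bin 5 (new)  [load 270/360]
  200 → bin 6 (new)  [load 200/360]
6 bins opened.

6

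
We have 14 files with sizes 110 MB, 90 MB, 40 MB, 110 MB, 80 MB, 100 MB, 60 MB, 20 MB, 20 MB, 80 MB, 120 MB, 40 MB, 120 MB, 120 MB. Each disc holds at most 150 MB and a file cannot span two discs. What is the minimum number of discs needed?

Total = 120 + 120 + 120 + 110 + 110 + 100 + 90 + 80 + 80 + 60 + 40 + 40 + 20 + 20 = 1110 MB.
Lower bound: ⌈1110/150⌉ = 8 discs.
Also, 9 files each exceed 75 MB, and no two of those can share a disc, so at least 9 discs are needed.
A packing using 9 discs:
  disc 1: 120 + 20 = 140
  disc 2: 120 + 20 = 140
  disc 3: 120 = 120
  disc 4: 110 + 40 = 150
  disc 5: 110 + 40 = 150
  disc 6: 100 = 100
  disc 7: 90 + 60 = 150
  disc 8: 80 = 80
  disc 9: 80 = 80
This matches the lower bound, so 9 is optimal.

9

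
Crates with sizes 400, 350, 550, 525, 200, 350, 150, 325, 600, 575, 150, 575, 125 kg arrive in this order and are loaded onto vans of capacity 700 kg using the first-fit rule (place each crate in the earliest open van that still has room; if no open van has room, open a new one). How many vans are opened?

8

  400 → van 1 (new)  [load 400/700]
  350 → van 2 (new)  [load 350/700]
  550 → van 3 (new)  [load 550/700]
  525 → van 4 (new)  [load 525/700]
  200 → van 1  [load 600/700]
  350 → van 2  [load 700/700]
  150 → van 3  [load 700/700]
  325 → van 5 (new)  [load 325/700]
  600 → van 6 (new)  [load 600/700]
  575 → van 7 (new)  [load 575/700]
  150 → van 4  [load 675/700]
  575 → van 8 (new)  [load 575/700]
  125 → van 5  [load 450/700]
8 vans opened.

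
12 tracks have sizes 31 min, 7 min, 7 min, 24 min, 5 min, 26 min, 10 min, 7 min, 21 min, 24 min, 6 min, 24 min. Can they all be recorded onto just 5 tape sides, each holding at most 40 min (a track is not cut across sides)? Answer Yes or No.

No

Total = 192 min; ⌈192/40⌉ = 5.
6 tracks each exceed half the capacity and cannot share a side, forcing at least 6 tape sides.
At least 6 tape sides are required, but only 5 are allowed.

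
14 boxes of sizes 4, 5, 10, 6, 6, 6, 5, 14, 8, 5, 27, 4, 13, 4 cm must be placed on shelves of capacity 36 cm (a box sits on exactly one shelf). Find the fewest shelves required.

4

Total = 27 + 14 + 13 + 10 + 8 + 6 + 6 + 6 + 5 + 5 + 5 + 4 + 4 + 4 = 117 cm.
Lower bound: ⌈117/36⌉ = 4 shelves.
A packing using 4 shelves:
  shelf 1: 27 + 8 = 35
  shelf 2: 14 + 13 + 6 = 33
  shelf 3: 10 + 6 + 6 + 5 + 5 + 4 = 36
  shelf 4: 5 + 4 + 4 = 13
This matches the lower bound, so 4 is optimal.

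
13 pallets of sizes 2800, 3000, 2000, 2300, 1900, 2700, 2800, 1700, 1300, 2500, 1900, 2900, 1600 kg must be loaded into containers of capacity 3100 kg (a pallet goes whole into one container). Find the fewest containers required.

Total = 3000 + 2900 + 2800 + 2800 + 2700 + 2500 + 2300 + 2000 + 1900 + 1900 + 1700 + 1600 + 1300 = 29400 kg.
Lower bound: ⌈29400/3100⌉ = 10 containers.
Also, 12 pallets each exceed 1550 kg, and no two of those can share a container, so at least 12 containers are needed.
A packing using 12 containers:
  container 1: 3000 = 3000
  container 2: 2900 = 2900
  container 3: 2800 = 2800
  container 4: 2800 = 2800
  container 5: 2700 = 2700
  container 6: 2500 = 2500
  container 7: 2300 = 2300
  container 8: 2000 = 2000
  container 9: 1900 = 1900
  container 10: 1900 = 1900
  container 11: 1700 + 1300 = 3000
  container 12: 1600 = 1600
This matches the lower bound, so 12 is optimal.

12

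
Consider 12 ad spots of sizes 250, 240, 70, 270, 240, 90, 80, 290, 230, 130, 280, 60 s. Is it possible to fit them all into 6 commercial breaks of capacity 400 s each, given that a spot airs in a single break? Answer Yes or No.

No

Total = 2230 s; ⌈2230/400⌉ = 6.
7 ad spots each exceed half the capacity and cannot share a break, forcing at least 7 commercial breaks.
At least 7 commercial breaks are required, but only 6 are allowed.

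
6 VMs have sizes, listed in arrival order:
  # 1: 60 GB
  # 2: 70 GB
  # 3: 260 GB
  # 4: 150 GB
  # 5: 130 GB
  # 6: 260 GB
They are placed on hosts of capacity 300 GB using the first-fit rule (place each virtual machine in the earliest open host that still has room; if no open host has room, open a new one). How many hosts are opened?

  60 → host 1 (new)  [load 60/300]
  70 → host 1  [load 130/300]
  260 → host 2 (new)  [load 260/300]
  150 → host 1  [load 280/300]
  130 → host 3 (new)  [load 130/300]
  260 → host 4 (new)  [load 260/300]
4 hosts opened.

4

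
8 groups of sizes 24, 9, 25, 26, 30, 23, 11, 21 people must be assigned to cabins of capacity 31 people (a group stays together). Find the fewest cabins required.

7

Total = 30 + 26 + 25 + 24 + 23 + 21 + 11 + 9 = 169 people.
Lower bound: ⌈169/31⌉ = 6 cabins.
A packing using 7 cabins:
  cabin 1: 30 = 30
  cabin 2: 26 = 26
  cabin 3: 25 = 25
  cabin 4: 24 = 24
  cabin 5: 23 = 23
  cabin 6: 21 + 9 = 30
  cabin 7: 11 = 11
No arrangement into 6 cabins stays within capacity, so 7 is optimal.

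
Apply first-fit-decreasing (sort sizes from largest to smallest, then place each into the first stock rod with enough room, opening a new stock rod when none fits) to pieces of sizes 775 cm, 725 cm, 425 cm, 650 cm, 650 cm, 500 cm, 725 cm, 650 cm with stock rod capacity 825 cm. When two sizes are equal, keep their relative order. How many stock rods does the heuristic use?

8

Sorted descending: 775, 725, 725, 650, 650, 650, 500, 425.
  775 → stock rod 1 (new)  [load 775/825]
  725 → stock rod 2 (new)  [load 725/825]
  725 → stock rod 3 (new)  [load 725/825]
  650 → stock rod 4 (new)  [load 650/825]
  650 → stock rod 5 (new)  [load 650/825]
  650 → stock rod 6 (new)  [load 650/825]
  500 → stock rod 7 (new)  [load 500/825]
  425 → stock rod 8 (new)  [load 425/825]
8 stock rods opened.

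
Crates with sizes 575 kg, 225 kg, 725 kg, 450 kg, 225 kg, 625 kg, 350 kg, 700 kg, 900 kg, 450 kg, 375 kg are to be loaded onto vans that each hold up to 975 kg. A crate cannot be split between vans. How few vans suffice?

6

Total = 900 + 725 + 700 + 625 + 575 + 450 + 450 + 375 + 350 + 225 + 225 = 5600 kg.
Lower bound: ⌈5600/975⌉ = 6 vans.
A packing using 6 vans:
  van 1: 900 = 900
  van 2: 725 + 225 = 950
  van 3: 700 + 225 = 925
  van 4: 625 + 350 = 975
  van 5: 575 + 375 = 950
  van 6: 450 + 450 = 900
This matches the lower bound, so 6 is optimal.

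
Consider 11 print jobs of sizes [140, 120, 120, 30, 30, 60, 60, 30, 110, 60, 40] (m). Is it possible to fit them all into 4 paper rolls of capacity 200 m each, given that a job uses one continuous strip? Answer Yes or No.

Total = 800 m; ⌈800/200⌉ = 4.
The bound of 4 does not rule out 4, but exhaustive search shows no assignment into 4 paper rolls of capacity 200 m exists — the minimum is 5.

No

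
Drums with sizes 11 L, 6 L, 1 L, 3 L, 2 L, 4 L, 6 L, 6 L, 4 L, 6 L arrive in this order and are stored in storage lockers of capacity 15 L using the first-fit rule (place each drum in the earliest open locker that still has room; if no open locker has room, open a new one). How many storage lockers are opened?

  11 → locker 1 (new)  [load 11/15]
  6 → locker 2 (new)  [load 6/15]
  1 → locker 1  [load 12/15]
  3 → locker 1  [load 15/15]
  2 → locker 2  [load 8/15]
  4 → locker 2  [load 12/15]
  6 → locker 3 (new)  [load 6/15]
  6 → locker 3  [load 12/15]
  4 → locker 4 (new)  [load 4/15]
  6 → locker 4  [load 10/15]
4 storage lockers opened.

4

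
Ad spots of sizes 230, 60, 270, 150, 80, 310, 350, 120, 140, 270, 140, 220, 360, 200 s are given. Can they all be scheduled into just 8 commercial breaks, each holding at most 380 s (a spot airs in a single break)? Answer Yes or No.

No

Total = 2900 s; ⌈2900/380⌉ = 8.
The bound of 8 does not rule out 8, but exhaustive search shows no assignment into 8 commercial breaks of capacity 380 s exists — the minimum is 9.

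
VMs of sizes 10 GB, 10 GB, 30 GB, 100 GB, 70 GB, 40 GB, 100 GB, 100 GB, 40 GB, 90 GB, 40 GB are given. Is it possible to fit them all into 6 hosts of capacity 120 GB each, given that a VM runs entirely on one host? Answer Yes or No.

Yes

A valid assignment using 6 hosts:
  host 1: 100 + 10 + 10 = 120
  host 2: 100 = 100
  host 3: 100 = 100
  host 4: 90 + 30 = 120
  host 5: 70 + 40 = 110
  host 6: 40 + 40 = 80
Every load is within 120 GB, so 6 hosts suffice.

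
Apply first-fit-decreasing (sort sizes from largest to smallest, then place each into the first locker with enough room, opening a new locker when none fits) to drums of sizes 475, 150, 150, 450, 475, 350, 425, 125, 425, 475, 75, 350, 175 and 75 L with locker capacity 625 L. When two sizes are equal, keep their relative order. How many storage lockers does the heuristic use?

Sorted descending: 475, 475, 475, 450, 425, 425, 350, 350, 175, 150, 150, 125, 75, 75.
  475 → locker 1 (new)  [load 475/625]
  475 → locker 2 (new)  [load 475/625]
  475 → locker 3 (new)  [load 475/625]
  450 → locker 4 (new)  [load 450/625]
  425 → locker 5 (new)  [load 425/625]
  425 → locker 6 (new)  [load 425/625]
  350 → locker 7 (new)  [load 350/625]
  350 → locker 8 (new)  [load 350/625]
  175 → locker 4  [load 625/625]
  150 → locker 1  [load 625/625]
  150 → locker 2  [load 625/625]
  125 → locker 3  [load 600/625]
  75 → locker 5  [load 500/625]
  75 → locker 5  [load 575/625]
8 storage lockers opened.

8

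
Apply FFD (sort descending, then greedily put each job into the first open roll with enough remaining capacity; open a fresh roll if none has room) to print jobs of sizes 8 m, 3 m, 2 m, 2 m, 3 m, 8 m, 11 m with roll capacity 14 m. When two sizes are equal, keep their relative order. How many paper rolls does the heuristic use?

Sorted descending: 11, 8, 8, 3, 3, 2, 2.
  11 → roll 1 (new)  [load 11/14]
  8 → roll 2 (new)  [load 8/14]
  8 → roll 3 (new)  [load 8/14]
  3 → roll 1  [load 14/14]
  3 → roll 2  [load 11/14]
  2 → roll 2  [load 13/14]
  2 → roll 3  [load 10/14]
3 paper rolls opened.

3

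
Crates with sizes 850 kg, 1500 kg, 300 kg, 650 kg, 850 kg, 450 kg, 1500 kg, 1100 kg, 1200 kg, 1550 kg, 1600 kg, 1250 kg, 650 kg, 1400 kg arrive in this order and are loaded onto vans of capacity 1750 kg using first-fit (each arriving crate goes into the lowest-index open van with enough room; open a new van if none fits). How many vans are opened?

  850 → van 1 (new)  [load 850/1750]
  1500 → van 2 (new)  [load 1500/1750]
  300 → van 1  [load 1150/1750]
  650 → van 3 (new)  [load 650/1750]
  850 → van 3  [load 1500/1750]
  450 → van 1  [load 1600/1750]
  1500 → van 4 (new)  [load 1500/1750]
  1100 → van 5 (new)  [load 1100/1750]
  1200 → van 6 (new)  [load 1200/1750]
  1550 → van 7 (new)  [load 1550/1750]
  1600 → van 8 (new)  [load 1600/1750]
  1250 → van 9 (new)  [load 1250/1750]
  650 → van 5  [load 1750/1750]
  1400 → van 10 (new)  [load 1400/1750]
10 vans opened.

10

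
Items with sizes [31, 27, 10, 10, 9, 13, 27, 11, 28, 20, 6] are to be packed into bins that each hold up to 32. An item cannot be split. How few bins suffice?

7

Total = 31 + 28 + 27 + 27 + 20 + 13 + 11 + 10 + 10 + 9 + 6 = 192.
Lower bound: ⌈192/32⌉ = 6 bins.
A packing using 7 bins:
  bin 1: 31 = 31
  bin 2: 28 = 28
  bin 3: 27 = 27
  bin 4: 27 = 27
  bin 5: 20 + 11 = 31
  bin 6: 13 + 10 + 9 = 32
  bin 7: 10 + 6 = 16
No arrangement into 6 bins stays within capacity, so 7 is optimal.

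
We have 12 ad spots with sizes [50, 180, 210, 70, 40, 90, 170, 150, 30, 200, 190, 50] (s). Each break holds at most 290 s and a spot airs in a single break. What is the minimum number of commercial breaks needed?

6

Total = 210 + 200 + 190 + 180 + 170 + 150 + 90 + 70 + 50 + 50 + 40 + 30 = 1430 s.
Lower bound: ⌈1430/290⌉ = 5 commercial breaks.
Also, 6 ad spots each exceed 145 s, and no two of those can share a break, so at least 6 commercial breaks are needed.
A packing using 6 commercial breaks:
  break 1: 210 + 70 = 280
  break 2: 200 + 90 = 290
  break 3: 190 + 50 + 50 = 290
  break 4: 180 + 40 + 30 = 250
  break 5: 170 = 170
  break 6: 150 = 150
This matches the lower bound, so 6 is optimal.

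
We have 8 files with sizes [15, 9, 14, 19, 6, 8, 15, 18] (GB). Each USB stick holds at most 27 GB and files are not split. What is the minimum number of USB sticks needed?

Total = 19 + 18 + 15 + 15 + 14 + 9 + 8 + 6 = 104 GB.
Lower bound: ⌈104/27⌉ = 4 USB sticks.
Also, 5 files each exceed 27/2 GB, and no two of those can share a USB stick, so at least 5 USB sticks are needed.
A packing using 5 USB sticks:
  USB stick 1: 19 + 8 = 27
  USB stick 2: 18 + 9 = 27
  USB stick 3: 15 + 6 = 21
  USB stick 4: 15 = 15
  USB stick 5: 14 = 14
This matches the lower bound, so 5 is optimal.

5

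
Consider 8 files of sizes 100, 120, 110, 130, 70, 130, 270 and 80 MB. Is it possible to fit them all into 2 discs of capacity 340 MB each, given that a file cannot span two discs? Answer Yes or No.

No

Total = 1010 MB; ⌈1010/340⌉ = 3.
At least 3 discs are required, but only 2 are allowed.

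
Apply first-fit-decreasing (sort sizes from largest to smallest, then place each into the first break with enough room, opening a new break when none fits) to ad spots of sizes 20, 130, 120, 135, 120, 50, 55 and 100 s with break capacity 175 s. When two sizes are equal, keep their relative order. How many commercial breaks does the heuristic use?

5

Sorted descending: 135, 130, 120, 120, 100, 55, 50, 20.
  135 → break 1 (new)  [load 135/175]
  130 → break 2 (new)  [load 130/175]
  120 → break 3 (new)  [load 120/175]
  120 → break 4 (new)  [load 120/175]
  100 → break 5 (new)  [load 100/175]
  55 → break 3  [load 175/175]
  50 → break 4  [load 170/175]
  20 → break 1  [load 155/175]
5 commercial breaks opened.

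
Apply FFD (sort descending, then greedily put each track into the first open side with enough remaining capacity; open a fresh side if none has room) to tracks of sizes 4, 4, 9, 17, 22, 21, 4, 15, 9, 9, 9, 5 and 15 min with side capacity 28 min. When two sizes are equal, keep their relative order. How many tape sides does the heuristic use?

Sorted descending: 22, 21, 17, 15, 15, 9, 9, 9, 9, 5, 4, 4, 4.
  22 → side 1 (new)  [load 22/28]
  21 → side 2 (new)  [load 21/28]
  17 → side 3 (new)  [load 17/28]
  15 → side 4 (new)  [load 15/28]
  15 → side 5 (new)  [load 15/28]
  9 → side 3  [load 26/28]
  9 → side 4  [load 24/28]
  9 → side 5  [load 24/28]
  9 → side 6 (new)  [load 9/28]
  5 → side 1  [load 27/28]
  4 → side 2  [load 25/28]
  4 → side 4  [load 28/28]
  4 → side 5  [load 28/28]
6 tape sides opened.

6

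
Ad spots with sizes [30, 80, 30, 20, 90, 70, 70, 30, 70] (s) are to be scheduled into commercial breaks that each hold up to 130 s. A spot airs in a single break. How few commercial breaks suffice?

Total = 90 + 80 + 70 + 70 + 70 + 30 + 30 + 30 + 20 = 490 s.
Lower bound: ⌈490/130⌉ = 4 commercial breaks.
Also, 5 ad spots each exceed 65 s, and no two of those can share a break, so at least 5 commercial breaks are needed.
A packing using 5 commercial breaks:
  break 1: 90 + 30 = 120
  break 2: 80 + 30 + 20 = 130
  break 3: 70 + 30 = 100
  break 4: 70 = 70
  break 5: 70 = 70
This matches the lower bound, so 5 is optimal.

5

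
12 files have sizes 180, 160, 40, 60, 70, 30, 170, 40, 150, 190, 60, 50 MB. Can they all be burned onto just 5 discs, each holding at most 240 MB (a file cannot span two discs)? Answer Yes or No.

Yes

A valid assignment using 5 discs:
  disc 1: 190 + 50 = 240
  disc 2: 180 + 60 = 240
  disc 3: 170 + 70 = 240
  disc 4: 160 + 40 + 40 = 240
  disc 5: 150 + 60 + 30 = 240
Every load is within 240 MB, so 5 discs suffice.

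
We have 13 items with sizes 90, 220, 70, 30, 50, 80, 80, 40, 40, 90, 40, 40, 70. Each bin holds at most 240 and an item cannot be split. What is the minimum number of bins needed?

4

Total = 220 + 90 + 90 + 80 + 80 + 70 + 70 + 50 + 40 + 40 + 40 + 40 + 30 = 940.
Lower bound: ⌈940/240⌉ = 4 bins.
A packing using 4 bins:
  bin 1: 220 = 220
  bin 2: 90 + 80 + 70 = 240
  bin 3: 90 + 80 + 70 = 240
  bin 4: 50 + 40 + 40 + 40 + 40 + 30 = 240
This matches the lower bound, so 4 is optimal.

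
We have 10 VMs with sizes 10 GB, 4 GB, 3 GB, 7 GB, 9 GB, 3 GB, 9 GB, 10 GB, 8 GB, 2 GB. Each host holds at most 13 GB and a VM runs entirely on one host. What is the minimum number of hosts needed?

Total = 10 + 10 + 9 + 9 + 8 + 7 + 4 + 3 + 3 + 2 = 65 GB.
Lower bound: ⌈65/13⌉ = 5 hosts.
Also, 6 VMs each exceed 13/2 GB, and no two of those can share a host, so at least 6 hosts are needed.
A packing using 6 hosts:
  host 1: 10 + 3 = 13
  host 2: 10 + 3 = 13
  host 3: 9 + 4 = 13
  host 4: 9 + 2 = 11
  host 5: 8 = 8
  host 6: 7 = 7
This matches the lower bound, so 6 is optimal.

6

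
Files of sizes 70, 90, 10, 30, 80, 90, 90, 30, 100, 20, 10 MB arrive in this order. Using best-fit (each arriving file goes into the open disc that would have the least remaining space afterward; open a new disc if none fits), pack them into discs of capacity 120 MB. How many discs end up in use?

  70 → disc 1 (new)  [load 70/120]
  90 → disc 2 (new)  [load 90/120]
  10 → disc 2  [load 100/120]
  30 → disc 1  [load 100/120]
  80 → disc 3 (new)  [load 80/120]
  90 → disc 4 (new)  [load 90/120]
  90 → disc 5 (new)  [load 90/120]
  30 → disc 4  [load 120/120]
  100 → disc 6 (new)  [load 100/120]
  20 → disc 1  [load 120/120]
  10 → disc 2  [load 110/120]
6 discs opened.

6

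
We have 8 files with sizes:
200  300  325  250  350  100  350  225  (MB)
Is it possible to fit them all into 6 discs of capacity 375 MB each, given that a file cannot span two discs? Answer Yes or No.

Total = 2100 MB; ⌈2100/375⌉ = 6.
7 files each exceed half the capacity and cannot share a disc, forcing at least 7 discs.
At least 7 discs are required, but only 6 are allowed.

No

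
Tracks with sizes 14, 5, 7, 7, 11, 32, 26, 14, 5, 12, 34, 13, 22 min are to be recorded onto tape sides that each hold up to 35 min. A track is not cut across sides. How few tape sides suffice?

Total = 34 + 32 + 26 + 22 + 14 + 14 + 13 + 12 + 11 + 7 + 7 + 5 + 5 = 202 min.
Lower bound: ⌈202/35⌉ = 6 tape sides.
A packing using 6 tape sides:
  side 1: 34 = 34
  side 2: 32 = 32
  side 3: 26 + 7 = 33
  side 4: 22 + 13 = 35
  side 5: 14 + 14 + 7 = 35
  side 6: 12 + 11 + 5 + 5 = 33
This matches the lower bound, so 6 is optimal.

6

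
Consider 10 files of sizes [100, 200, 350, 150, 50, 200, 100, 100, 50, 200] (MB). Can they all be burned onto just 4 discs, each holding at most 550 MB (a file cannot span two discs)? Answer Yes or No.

Yes

A valid assignment using 3 discs:
  disc 1: 350 + 200 = 550
  disc 2: 200 + 200 + 150 = 550
  disc 3: 100 + 100 + 100 + 50 + 50 = 400
That uses only 3 ≤ 4, so 4 discs are enough.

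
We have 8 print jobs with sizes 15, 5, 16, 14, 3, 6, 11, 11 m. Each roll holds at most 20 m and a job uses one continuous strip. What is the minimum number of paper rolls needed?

5

Total = 16 + 15 + 14 + 11 + 11 + 6 + 5 + 3 = 81 m.
Lower bound: ⌈81/20⌉ = 5 paper rolls.
A packing using 5 paper rolls:
  roll 1: 16 + 3 = 19
  roll 2: 15 + 5 = 20
  roll 3: 14 + 6 = 20
  roll 4: 11 = 11
  roll 5: 11 = 11
This matches the lower bound, so 5 is optimal.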